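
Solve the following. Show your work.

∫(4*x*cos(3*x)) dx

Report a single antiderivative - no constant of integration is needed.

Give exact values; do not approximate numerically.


Step 1. Integrate ∫(4*x*cos(3*x)) dx by parts with u = x, dv = (4*cos(3*x)) dx, so v = 4*sin(3*x)/3: now 4*x*sin(3*x)/3 + ∫(-4*sin(3*x)/3) dx.
Step 2. Evaluate the standard form: now 4*x*sin(3*x)/3 + 4*cos(3*x)/9.
Answer: 4*x*sin(3*x)/3 + 4*cos(3*x)/9.


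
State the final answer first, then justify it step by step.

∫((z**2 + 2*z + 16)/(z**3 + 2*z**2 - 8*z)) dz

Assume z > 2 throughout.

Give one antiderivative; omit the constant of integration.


The answer is -2*log(z) + 2*log(z - 2) + log(z + 4).
Step 1. Decompose ∫((z**2 + 2*z + 16)/(z**3 + 2*z**2 - 8*z)) dz by partial fractions, (z**2 + 2*z + 16)/(z**3 + 2*z**2 - 8*z) = 1/(z + 4) + 2/(z - 2) - 2/z: now ∫(-2/z) dz + ∫(2/(z - 2)) dz + ∫(1/(z + 4)) dz.
Step 2. Evaluate the standard form [assuming z > 0]: now -2*log(z) + ∫(2/(z - 2)) dz + ∫(1/(z + 4)) dz.
Step 3. Evaluate the standard form [assuming z > -4]: now -2*log(z) + log(z + 4) + ∫(2/(z - 2)) dz.
Step 4. Evaluate the standard form [assuming z > 2]: now -2*log(z) + 2*log(z - 2) + log(z + 4).
Answer: -2*log(z) + 2*log(z - 2) + log(z + 4).


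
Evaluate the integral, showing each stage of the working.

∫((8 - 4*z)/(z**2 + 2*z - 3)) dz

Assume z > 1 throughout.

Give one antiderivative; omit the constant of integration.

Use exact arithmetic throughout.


Step 1. Decompose ∫((8 - 4*z)/(z**2 + 2*z - 3)) dz by partial fractions, (8 - 4*z)/(z**2 + 2*z - 3) = -5/(z + 3) + 1/(z - 1): now ∫(1/(z - 1)) dz + ∫(-5/(z + 3)) dz.
Step 2. Evaluate the standard form [assuming z > 1]: now log(z - 1) + ∫(-5/(z + 3)) dz.
Step 3. Evaluate the standard form [assuming z > -3]: now log(z - 1) - 5*log(z + 3).
Answer: log(z - 1) - 5*log(z + 3).


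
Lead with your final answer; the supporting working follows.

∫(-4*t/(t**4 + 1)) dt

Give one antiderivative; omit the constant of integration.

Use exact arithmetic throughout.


The answer is -2*atan(t**2).
Step 1. Substitute u = t**2, turning ∫(-4*t/(t**4 + 1)) dt into ∫(-2/(u**2 + 1)) du: now ∫(-2/(u**2 + 1)) du.
Step 2. Evaluate the standard form: now -2*atan(u).
Step 3. Substitute back u = t**2: now -2*atan(t**2).
Answer: -2*atan(t**2).


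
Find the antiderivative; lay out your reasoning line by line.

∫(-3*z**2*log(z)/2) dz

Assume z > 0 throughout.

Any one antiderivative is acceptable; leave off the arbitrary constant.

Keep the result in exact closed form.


Step 1. Integrate ∫(-3*z**2*log(z)/2) dz by parts with u = log(z), dv = (-3*z**2/2) dz, so v = -z**3/2 [assuming z > 0]: now -z**3*log(z)/2 + ∫(z**2/2) dz.
Step 2. Evaluate the standard form: now -z**3*log(z)/2 + z**3/6.
Answer: -z**3*log(z)/2 + z**3/6.


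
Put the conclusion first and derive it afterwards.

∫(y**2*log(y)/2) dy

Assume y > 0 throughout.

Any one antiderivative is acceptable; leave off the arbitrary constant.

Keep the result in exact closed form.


The answer is y**3*log(y)/6 - y**3/18.
Step 1. Integrate ∫(y**2*log(y)/2) dy by parts with u = log(y), dv = (y**2/2) dy, so v = y**3/6 [assuming y > 0]: now y**3*log(y)/6 + ∫(-y**2/6) dy.
Step 2. Evaluate the standard form: now y**3*log(y)/6 - y**3/18.
Answer: y**3*log(y)/6 - y**3/18.


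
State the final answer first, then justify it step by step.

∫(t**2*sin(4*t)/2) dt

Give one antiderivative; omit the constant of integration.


The answer is -t**2*cos(4*t)/8 + t*sin(4*t)/16 + cos(4*t)/64.
Step 1. Integrate ∫(t**2*sin(4*t)/2) dt by parts with u = t**2, dv = (sin(4*t)/2) dt, so v = -cos(4*t)/8: now -t**2*cos(4*t)/8 + ∫(t*cos(4*t)/4) dt.
Step 2. Integrate ∫(t*cos(4*t)/4) dt by parts with u = t, dv = (cos(4*t)/4) dt, so v = sin(4*t)/16: now -t**2*cos(4*t)/8 + t*sin(4*t)/16 + ∫(-sin(4*t)/16) dt.
Step 3. Evaluate the standard form: now -t**2*cos(4*t)/8 + t*sin(4*t)/16 + cos(4*t)/64.
Answer: -t**2*cos(4*t)/8 + t*sin(4*t)/16 + cos(4*t)/64.


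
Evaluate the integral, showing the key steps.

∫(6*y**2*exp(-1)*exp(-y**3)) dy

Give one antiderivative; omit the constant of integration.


Step 1. Substitute u = y**3 + 1, turning ∫(6*y**2*exp(-1)*exp(-y**3)) dy into ∫(2*exp(-u)) du: now ∫(2*exp(-u)) du.
Step 2. Evaluate the standard form: now -2*exp(-u).
Step 3. Substitute back u = y**3 + 1: now -2*exp(-y**3 - 1).
Answer: -2*exp(-y**3 - 1).


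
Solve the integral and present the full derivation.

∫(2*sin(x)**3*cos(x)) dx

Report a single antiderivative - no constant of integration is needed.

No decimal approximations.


Step 1. Substitute u = sin(x), turning ∫(2*sin(x)**3*cos(x)) dx into ∫(2*u**3) du: now ∫(2*u**3) du.
Step 2. Evaluate the standard form: now u**4/2.
Step 3. Substitute back u = sin(x): now sin(x)**4/2.
Answer: sin(x)**4/2.


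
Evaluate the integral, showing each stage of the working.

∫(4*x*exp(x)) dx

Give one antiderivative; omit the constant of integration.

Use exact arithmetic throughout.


Step 1. Integrate ∫(4*x*exp(x)) dx by parts with u = x, dv = (4*exp(x)) dx, so v = 4*exp(x): now 4*x*exp(x) + ∫(-4*exp(x)) dx.
Step 2. Evaluate the standard form: now 4*x*exp(x) - 4*exp(x).
Answer: 4*x*exp(x) - 4*exp(x).


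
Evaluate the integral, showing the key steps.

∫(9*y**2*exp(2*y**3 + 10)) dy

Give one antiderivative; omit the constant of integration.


Step 1. Substitute u = y**3 + 5, turning ∫(9*y**2*exp(2*y**3 + 10)) dy into ∫(3*exp(2*u)) du: now ∫(3*exp(2*u)) du.
Step 2. Evaluate the standard form: now 3*exp(2*u)/2.
Step 3. Substitute back u = y**3 + 5: now 3*exp(2*y**3 + 10)/2.
Answer: 3*exp(2*y**3 + 10)/2.


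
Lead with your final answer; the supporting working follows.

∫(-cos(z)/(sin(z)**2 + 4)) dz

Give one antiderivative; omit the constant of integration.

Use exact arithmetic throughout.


The answer is -atan(sin(z)/2)/2.
Step 1. Substitute u = sin(z), turning ∫(-cos(z)/(sin(z)**2 + 4)) dz into ∫(-1/(u**2 + 4)) du: now ∫(-1/(u**2 + 4)) du.
Step 2. Evaluate the standard form: now -atan(u/2)/2.
Step 3. Substitute back u = sin(z): now -atan(sin(z)/2)/2.
Answer: -atan(sin(z)/2)/2.


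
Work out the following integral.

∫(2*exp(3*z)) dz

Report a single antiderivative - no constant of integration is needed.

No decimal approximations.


Answer: 2*exp(3*z)/3.


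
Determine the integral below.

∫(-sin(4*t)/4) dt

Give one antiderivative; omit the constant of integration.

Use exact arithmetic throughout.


Answer: cos(4*t)/16.


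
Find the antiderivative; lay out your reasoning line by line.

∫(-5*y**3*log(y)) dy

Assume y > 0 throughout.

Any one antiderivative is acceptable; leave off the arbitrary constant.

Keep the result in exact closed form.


Step 1. Integrate ∫(-5*y**3*log(y)) dy by parts with u = log(y), dv = (-5*y**3) dy, so v = -5*y**4/4 [assuming y > 0]: now -5*y**4*log(y)/4 + ∫(5*y**3/4) dy.
Step 2. Evaluate the standard form: now -5*y**4*log(y)/4 + 5*y**4/16.
Answer: -5*y**4*log(y)/4 + 5*y**4/16.


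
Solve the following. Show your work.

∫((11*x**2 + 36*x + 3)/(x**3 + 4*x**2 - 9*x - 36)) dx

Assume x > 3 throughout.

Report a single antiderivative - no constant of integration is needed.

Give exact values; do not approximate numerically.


Step 1. Decompose ∫((11*x**2 + 36*x + 3)/(x**3 + 4*x**2 - 9*x - 36)) dx by partial fractions, (11*x**2 + 36*x + 3)/(x**3 + 4*x**2 - 9*x - 36) = 5/(x + 4) + 1/(x + 3) + 5/(x - 3): now ∫(5/(x - 3)) dx + ∫(1/(x + 3)) dx + ∫(5/(x + 4)) dx.
Step 2. Evaluate the standard form [assuming x > 3]: now 5*log(x - 3) + ∫(1/(x + 3)) dx + ∫(5/(x + 4)) dx.
Step 3. Evaluate the standard form [assuming x > -3]: now 5*log(x - 3) + log(x + 3) + ∫(5/(x + 4)) dx.
Step 4. Evaluate the standard form [assuming x > -4]: now 5*log(x - 3) + log(x + 3) + 5*log(x + 4).
Answer: 5*log(x - 3) + log(x + 3) + 5*log(x + 4).


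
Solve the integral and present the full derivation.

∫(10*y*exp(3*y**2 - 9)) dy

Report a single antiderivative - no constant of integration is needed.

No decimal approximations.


Step 1. Substitute u = y**2 - 3, turning ∫(10*y*exp(3*y**2 - 9)) dy into ∫(5*exp(3*u)) du: now ∫(5*exp(3*u)) du.
Step 2. Evaluate the standard form: now 5*exp(3*u)/3.
Step 3. Substitute back u = y**2 - 3: now 5*exp(3*y**2 - 9)/3.
Answer: 5*exp(3*y**2 - 9)/3.


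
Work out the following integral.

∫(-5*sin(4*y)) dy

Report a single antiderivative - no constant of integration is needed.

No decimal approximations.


Answer: 5*cos(4*y)/4.


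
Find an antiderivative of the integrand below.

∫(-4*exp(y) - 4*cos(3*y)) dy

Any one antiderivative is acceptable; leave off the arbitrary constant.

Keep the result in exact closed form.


Answer: -4*exp(y) - 4*sin(3*y)/3.


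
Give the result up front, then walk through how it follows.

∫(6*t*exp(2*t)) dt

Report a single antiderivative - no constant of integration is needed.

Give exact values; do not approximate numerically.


The answer is 3*t*exp(2*t) - 3*exp(2*t)/2.
Step 1. Integrate ∫(6*t*exp(2*t)) dt by parts with u = t, dv = (6*exp(2*t)) dt, so v = 3*exp(2*t): now 3*t*exp(2*t) + ∫(-3*exp(2*t)) dt.
Step 2. Evaluate the standard form: now 3*t*exp(2*t) - 3*exp(2*t)/2.
Answer: 3*t*exp(2*t) - 3*exp(2*t)/2.


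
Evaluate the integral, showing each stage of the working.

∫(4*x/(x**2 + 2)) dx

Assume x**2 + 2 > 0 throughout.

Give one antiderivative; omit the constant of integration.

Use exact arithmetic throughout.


Step 1. Substitute u = x**2 + 2, turning ∫(4*x/(x**2 + 2)) dx into ∫(2/u) du: now ∫(2/u) du.
Step 2. Evaluate the standard form [assuming u > 0]: now 2*log(u).
Step 3. Substitute back u = x**2 + 2: now 2*log(x**2 + 2).
Answer: 2*log(x**2 + 2).


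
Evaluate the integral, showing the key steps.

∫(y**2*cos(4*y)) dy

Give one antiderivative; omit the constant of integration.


Step 1. Integrate ∫(y**2*cos(4*y)) dy by parts with u = y**2, dv = (cos(4*y)) dy, so v = sin(4*y)/4: now y**2*sin(4*y)/4 + ∫(-y*sin(4*y)/2) dy.
Step 2. Integrate ∫(-y*sin(4*y)/2) dy by parts with u = y, dv = (-sin(4*y)/2) dy, so v = cos(4*y)/8: now y**2*sin(4*y)/4 + y*cos(4*y)/8 + ∫(-cos(4*y)/8) dy.
Step 3. Evaluate the standard form: now y**2*sin(4*y)/4 + y*cos(4*y)/8 - sin(4*y)/32.
Answer: y**2*sin(4*y)/4 + y*cos(4*y)/8 - sin(4*y)/32.


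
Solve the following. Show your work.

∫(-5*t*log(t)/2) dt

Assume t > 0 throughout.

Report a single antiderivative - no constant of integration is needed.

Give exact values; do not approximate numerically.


Step 1. Integrate ∫(-5*t*log(t)/2) dt by parts with u = log(t), dv = (-5*t/2) dt, so v = -5*t**2/4 [assuming t > 0]: now -5*t**2*log(t)/4 + ∫(5*t/4) dt.
Step 2. Evaluate the standard form: now -5*t**2*log(t)/4 + 5*t**2/8.
Answer: -5*t**2*log(t)/4 + 5*t**2/8.


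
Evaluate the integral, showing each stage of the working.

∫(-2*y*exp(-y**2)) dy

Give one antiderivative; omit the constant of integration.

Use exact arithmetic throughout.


Step 1. Substitute u = y**2, turning ∫(-2*y*exp(-y**2)) dy into ∫(-exp(-u)) du: now ∫(-exp(-u)) du.
Step 2. Evaluate the standard form: now exp(-u).
Step 3. Substitute back u = y**2: now exp(-y**2).
Answer: exp(-y**2).


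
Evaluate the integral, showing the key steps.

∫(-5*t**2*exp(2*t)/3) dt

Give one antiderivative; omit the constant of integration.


Step 1. Integrate ∫(-5*t**2*exp(2*t)/3) dt by parts with u = t**2, dv = (-5*exp(2*t)/3) dt, so v = -5*exp(2*t)/6: now -5*t**2*exp(2*t)/6 + ∫(5*t*exp(2*t)/3) dt.
Step 2. Integrate ∫(5*t*exp(2*t)/3) dt by parts with u = t, dv = (5*exp(2*t)/3) dt, so v = 5*exp(2*t)/6: now -5*t**2*exp(2*t)/6 + 5*t*exp(2*t)/6 + ∫(-5*exp(2*t)/6) dt.
Step 3. Evaluate the standard form: now -5*t**2*exp(2*t)/6 + 5*t*exp(2*t)/6 - 5*exp(2*t)/12.
Answer: -5*t**2*exp(2*t)/6 + 5*t*exp(2*t)/6 - 5*exp(2*t)/12.


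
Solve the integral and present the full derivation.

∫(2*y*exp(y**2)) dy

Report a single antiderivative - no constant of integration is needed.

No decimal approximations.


Step 1. Substitute u = y**2, turning ∫(2*y*exp(y**2)) dy into ∫(exp(u)) du: now ∫(exp(u)) du.
Step 2. Evaluate the standard form: now exp(u).
Step 3. Substitute back u = y**2: now exp(y**2).
Answer: exp(y**2).


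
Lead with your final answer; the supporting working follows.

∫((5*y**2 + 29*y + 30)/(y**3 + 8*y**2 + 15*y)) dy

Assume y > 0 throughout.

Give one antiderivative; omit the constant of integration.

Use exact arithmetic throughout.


The answer is 2*log(y) + 2*log(y + 3) + log(y + 5).
Step 1. Decompose ∫((5*y**2 + 29*y + 30)/(y**3 + 8*y**2 + 15*y)) dy by partial fractions, (5*y**2 + 29*y + 30)/(y**3 + 8*y**2 + 15*y) = 1/(y + 5) + 2/(y + 3) + 2/y: now ∫(2/y) dy + ∫(2/(y + 3)) dy + ∫(1/(y + 5)) dy.
Step 2. Evaluate the standard form [assuming y > -3]: now 2*log(y + 3) + ∫(2/y) dy + ∫(1/(y + 5)) dy.
Step 3. Evaluate the standard form [assuming y > -5]: now 2*log(y + 3) + log(y + 5) + ∫(2/y) dy.
Step 4. Evaluate the standard form [assuming y > 0]: now 2*log(y) + 2*log(y + 3) + log(y + 5).
Answer: 2*log(y) + 2*log(y + 3) + log(y + 5).


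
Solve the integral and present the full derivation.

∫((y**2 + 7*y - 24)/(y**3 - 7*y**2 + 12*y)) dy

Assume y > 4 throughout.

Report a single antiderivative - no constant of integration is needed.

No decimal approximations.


Step 1. Decompose ∫((y**2 + 7*y - 24)/(y**3 - 7*y**2 + 12*y)) dy by partial fractions, (y**2 + 7*y - 24)/(y**3 - 7*y**2 + 12*y) = -2/(y - 3) + 5/(y - 4) - 2/y: now ∫(-2/y) dy + ∫(5/(y - 4)) dy + ∫(-2/(y - 3)) dy.
Step 2. Evaluate the standard form [assuming y > 4]: now 5*log(y - 4) + ∫(-2/y) dy + ∫(-2/(y - 3)) dy.
Step 3. Evaluate the standard form [assuming y > 0]: now -2*log(y) + 5*log(y - 4) + ∫(-2/(y - 3)) dy.
Step 4. Evaluate the standard form [assuming y > 3]: now -2*log(y) + 5*log(y - 4) - 2*log(y - 3).
Answer: -2*log(y) + 5*log(y - 4) - 2*log(y - 3).


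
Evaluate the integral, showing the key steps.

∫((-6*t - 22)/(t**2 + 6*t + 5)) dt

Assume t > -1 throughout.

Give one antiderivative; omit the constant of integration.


Step 1. Decompose ∫((-6*t - 22)/(t**2 + 6*t + 5)) dt by partial fractions, (-6*t - 22)/(t**2 + 6*t + 5) = -2/(t + 5) - 4/(t + 1): now ∫(-4/(t + 1)) dt + ∫(-2/(t + 5)) dt.
Step 2. Evaluate the standard form [assuming t > -5]: now -2*log(t + 5) + ∫(-4/(t + 1)) dt.
Step 3. Evaluate the standard form [assuming t > -1]: now -4*log(t + 1) - 2*log(t + 5).
Answer: -4*log(t + 1) - 2*log(t + 5).


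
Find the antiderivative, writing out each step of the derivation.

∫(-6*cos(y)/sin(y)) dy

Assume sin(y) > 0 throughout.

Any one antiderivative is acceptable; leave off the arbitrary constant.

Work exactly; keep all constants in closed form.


Step 1. Substitute u = sin(y), turning ∫(-6*cos(y)/sin(y)) dy into ∫(-6/u) du: now ∫(-6/u) du.
Step 2. Evaluate the standard form [assuming u > 0]: now -6*log(u).
Step 3. Substitute back u = sin(y): now -6*log(sin(y)).
Answer: -6*log(sin(y)).


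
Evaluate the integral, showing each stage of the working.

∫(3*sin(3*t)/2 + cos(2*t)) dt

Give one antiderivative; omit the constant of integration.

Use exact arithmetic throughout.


Step 1. Rewrite: now ∫(3*sin(3*t)/2) dt + ∫(cos(2*t)) dt.
Step 2. Evaluate the standard form: now -cos(3*t)/2 + ∫(cos(2*t)) dt.
Step 3. Evaluate the standard form: now sin(2*t)/2 - cos(3*t)/2.
Answer: sin(2*t)/2 - cos(3*t)/2.


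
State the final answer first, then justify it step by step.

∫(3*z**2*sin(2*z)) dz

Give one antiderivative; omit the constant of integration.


The answer is -3*z**2*cos(2*z)/2 + 3*z*sin(2*z)/2 + 3*cos(2*z)/4.
Step 1. Integrate ∫(3*z**2*sin(2*z)) dz by parts with u = z**2, dv = (3*sin(2*z)) dz, so v = -3*cos(2*z)/2: now -3*z**2*cos(2*z)/2 + ∫(3*z*cos(2*z)) dz.
Step 2. Integrate ∫(3*z*cos(2*z)) dz by parts with u = z, dv = (3*cos(2*z)) dz, so v = 3*sin(2*z)/2: now -3*z**2*cos(2*z)/2 + 3*z*sin(2*z)/2 + ∫(-3*sin(2*z)/2) dz.
Step 3. Evaluate the standard form: now -3*z**2*cos(2*z)/2 + 3*z*sin(2*z)/2 + 3*cos(2*z)/4.
Answer: -3*z**2*cos(2*z)/2 + 3*z*sin(2*z)/2 + 3*cos(2*z)/4.


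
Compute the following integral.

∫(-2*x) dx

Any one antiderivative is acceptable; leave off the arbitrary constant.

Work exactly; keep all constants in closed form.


Answer: -x**2.


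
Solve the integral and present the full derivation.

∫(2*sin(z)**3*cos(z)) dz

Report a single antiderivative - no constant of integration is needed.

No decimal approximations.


Step 1. Substitute u = sin(z), turning ∫(2*sin(z)**3*cos(z)) dz into ∫(2*u**3) du: now ∫(2*u**3) du.
Step 2. Evaluate the standard form: now u**4/2.
Step 3. Substitute back u = sin(z): now sin(z)**4/2.
Answer: sin(z)**4/2.


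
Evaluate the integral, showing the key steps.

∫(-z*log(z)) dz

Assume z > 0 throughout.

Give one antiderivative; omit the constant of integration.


Step 1. Integrate ∫(-z*log(z)) dz by parts with u = log(z), dv = (-z) dz, so v = -z**2/2 [assuming z > 0]: now -z**2*log(z)/2 + ∫(z/2) dz.
Step 2. Evaluate the standard form: now -z**2*log(z)/2 + z**2/4.
Answer: -z**2*log(z)/2 + z**2/4.


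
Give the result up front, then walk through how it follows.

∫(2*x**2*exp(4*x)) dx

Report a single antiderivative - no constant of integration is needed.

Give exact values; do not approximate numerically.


The answer is x**2*exp(4*x)/2 - x*exp(4*x)/4 + exp(4*x)/16.
Step 1. Integrate ∫(2*x**2*exp(4*x)) dx by parts with u = x**2, dv = (2*exp(4*x)) dx, so v = exp(4*x)/2: now x**2*exp(4*x)/2 + ∫(-x*exp(4*x)) dx.
Step 2. Integrate ∫(-x*exp(4*x)) dx by parts with u = x, dv = (-exp(4*x)) dx, so v = -exp(4*x)/4: now x**2*exp(4*x)/2 - x*exp(4*x)/4 + ∫(exp(4*x)/4) dx.
Step 3. Evaluate the standard form: now x**2*exp(4*x)/2 - x*exp(4*x)/4 + exp(4*x)/16.
Answer: x**2*exp(4*x)/2 - x*exp(4*x)/4 + exp(4*x)/16.


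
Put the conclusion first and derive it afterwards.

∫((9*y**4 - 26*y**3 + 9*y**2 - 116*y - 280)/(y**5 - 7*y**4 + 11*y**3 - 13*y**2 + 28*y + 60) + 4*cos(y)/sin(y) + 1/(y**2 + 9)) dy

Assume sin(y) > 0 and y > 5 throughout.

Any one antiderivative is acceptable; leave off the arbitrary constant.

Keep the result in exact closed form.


The answer is 5*log(y - 5) + 5*log(y - 3) - log(y + 1) + 4*log(sin(y)) + atan(y/3)/3 - 2*atan(y/2).
Step 1. Rewrite: now ∫((9*y**4 - 26*y**3 + 9*y**2 - 116*y - 280)/(y**5 - 7*y**4 + 11*y**3 - 13*y**2 + 28*y + 60)) dy + ∫(4*cos(y)/sin(y)) dy + ∫(1/(y**2 + 9)) dy.
Step 2. Decompose ∫((9*y**4 - 26*y**3 + 9*y**2 - 116*y - 280)/(y**5 - 7*y**4 + 11*y**3 - 13*y**2 + 28*y + 60)) dy by partial fractions, (9*y**4 - 26*y**3 + 9*y**2 - 116*y - 280)/(y**5 - 7*y**4 + 11*y**3 - 13*y**2 + 28*y + 60) = -4/(y**2 + 4) - 1/(y + 1) + 5/(y - 3) + 5/(y - 5): now ∫(4*cos(y)/sin(y)) dy + ∫(5/(y - 5)) dy + ∫(5/(y - 3)) dy + ∫(-1/(y + 1)) dy + ∫(-4/(y**2 + 4)) dy + ∫(1/(y**2 + 9)) dy.
Step 3. Evaluate the standard form [assuming y > 3]: now 5*log(y - 3) + ∫(4*cos(y)/sin(y)) dy + ∫(5/(y - 5)) dy + ∫(-1/(y + 1)) dy + ∫(-4/(y**2 + 4)) dy + ∫(1/(y**2 + 9)) dy.
Step 4. Evaluate the standard form [assuming y > 5]: now 5*log(y - 5) + 5*log(y - 3) + ∫(4*cos(y)/sin(y)) dy + ∫(-1/(y + 1)) dy + ∫(-4/(y**2 + 4)) dy + ∫(1/(y**2 + 9)) dy.
Step 5. Evaluate the standard form [assuming y > -1]: now 5*log(y - 5) + 5*log(y - 3) - log(y + 1) + ∫(4*cos(y)/sin(y)) dy + ∫(-4/(y**2 + 4)) dy + ∫(1/(y**2 + 9)) dy.
Step 6. Evaluate the standard form: now 5*log(y - 5) + 5*log(y - 3) - log(y + 1) - 2*atan(y/2) + ∫(4*cos(y)/sin(y)) dy + ∫(1/(y**2 + 9)) dy.
Step 7. Evaluate the standard form: now 5*log(y - 5) + 5*log(y - 3) - log(y + 1) + atan(y/3)/3 - 2*atan(y/2) + ∫(4*cos(y)/sin(y)) dy.
Step 8. Substitute u = sin(y), turning ∫(4*cos(y)/sin(y)) dy into ∫(4/u) du: now 5*log(y - 5) + 5*log(y - 3) - log(y + 1) + atan(y/3)/3 - 2*atan(y/2) + ∫(4/u) du.
Step 9. Evaluate the standard form [assuming u > 0]: now 4*log(u) + 5*log(y - 5) + 5*log(y - 3) - log(y + 1) + atan(y/3)/3 - 2*atan(y/2).
Step 10. Substitute back u = sin(y): now 5*log(y - 5) + 5*log(y - 3) - log(y + 1) + 4*log(sin(y)) + atan(y/3)/3 - 2*atan(y/2).
Answer: 5*log(y - 5) + 5*log(y - 3) - log(y + 1) + 4*log(sin(y)) + atan(y/3)/3 - 2*atan(y/2).


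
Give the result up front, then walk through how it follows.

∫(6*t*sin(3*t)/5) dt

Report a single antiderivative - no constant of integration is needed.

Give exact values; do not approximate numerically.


The answer is -2*t*cos(3*t)/5 + 2*sin(3*t)/15.
Step 1. Integrate ∫(6*t*sin(3*t)/5) dt by parts with u = t, dv = (6*sin(3*t)/5) dt, so v = -2*cos(3*t)/5: now -2*t*cos(3*t)/5 + ∫(2*cos(3*t)/5) dt.
Step 2. Evaluate the standard form: now -2*t*cos(3*t)/5 + 2*sin(3*t)/15.
Answer: -2*t*cos(3*t)/5 + 2*sin(3*t)/15.


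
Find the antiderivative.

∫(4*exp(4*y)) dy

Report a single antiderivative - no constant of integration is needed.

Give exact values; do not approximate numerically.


Answer: exp(4*y).


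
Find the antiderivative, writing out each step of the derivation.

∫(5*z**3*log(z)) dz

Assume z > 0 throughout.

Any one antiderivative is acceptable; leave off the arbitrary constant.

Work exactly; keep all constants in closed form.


Step 1. Integrate ∫(5*z**3*log(z)) dz by parts with u = log(z), dv = (5*z**3) dz, so v = 5*z**4/4 [assuming z > 0]: now 5*z**4*log(z)/4 + ∫(-5*z**3/4) dz.
Step 2. Evaluate the standard form: now 5*z**4*log(z)/4 - 5*z**4/16.
Answer: 5*z**4*log(z)/4 - 5*z**4/16.


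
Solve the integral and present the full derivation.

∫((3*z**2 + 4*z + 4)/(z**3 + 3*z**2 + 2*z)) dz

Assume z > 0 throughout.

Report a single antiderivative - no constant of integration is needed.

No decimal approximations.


Step 1. Decompose ∫((3*z**2 + 4*z + 4)/(z**3 + 3*z**2 + 2*z)) dz by partial fractions, (3*z**2 + 4*z + 4)/(z**3 + 3*z**2 + 2*z) = 4/(z + 2) - 3/(z + 1) + 2/z: now ∫(2/z) dz + ∫(-3/(z + 1)) dz + ∫(4/(z + 2)) dz.
Step 2. Evaluate the standard form [assuming z > -1]: now -3*log(z + 1) + ∫(2/z) dz + ∫(4/(z + 2)) dz.
Step 3. Evaluate the standard form [assuming z > -2]: now -3*log(z + 1) + 4*log(z + 2) + ∫(2/z) dz.
Step 4. Evaluate the standard form [assuming z > 0]: now 2*log(z) - 3*log(z + 1) + 4*log(z + 2).
Answer: 2*log(z) - 3*log(z + 1) + 4*log(z + 2).


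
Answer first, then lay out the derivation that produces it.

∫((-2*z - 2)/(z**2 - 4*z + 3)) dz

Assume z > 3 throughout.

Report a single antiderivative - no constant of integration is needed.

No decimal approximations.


The answer is -4*log(z - 3) + 2*log(z - 1).
Step 1. Decompose ∫((-2*z - 2)/(z**2 - 4*z + 3)) dz by partial fractions, (-2*z - 2)/(z**2 - 4*z + 3) = 2/(z - 1) - 4/(z - 3): now ∫(-4/(z - 3)) dz + ∫(2/(z - 1)) dz.
Step 2. Evaluate the standard form [assuming z > 3]: now -4*log(z - 3) + ∫(2/(z - 1)) dz.
Step 3. Evaluate the standard form [assuming z > 1]: now -4*log(z - 3) + 2*log(z - 1).
Answer: -4*log(z - 3) + 2*log(z - 1).


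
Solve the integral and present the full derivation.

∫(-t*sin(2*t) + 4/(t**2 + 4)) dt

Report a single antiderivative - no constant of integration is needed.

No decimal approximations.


Step 1. Rewrite: now ∫(-t*sin(2*t)) dt + ∫(4/(t**2 + 4)) dt.
Step 2. Integrate ∫(-t*sin(2*t)) dt by parts with u = t, dv = (-sin(2*t)) dt, so v = cos(2*t)/2: now t*cos(2*t)/2 + ∫(4/(t**2 + 4)) dt + ∫(-cos(2*t)/2) dt.
Step 3. Evaluate the standard form: now t*cos(2*t)/2 - sin(2*t)/4 + ∫(4/(t**2 + 4)) dt.
Step 4. Evaluate the standard form: now t*cos(2*t)/2 - sin(2*t)/4 + 2*atan(t/2).
Answer: t*cos(2*t)/2 - sin(2*t)/4 + 2*atan(t/2).


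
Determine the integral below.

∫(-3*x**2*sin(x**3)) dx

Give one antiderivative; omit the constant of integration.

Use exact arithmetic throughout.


Answer: cos(x**3).


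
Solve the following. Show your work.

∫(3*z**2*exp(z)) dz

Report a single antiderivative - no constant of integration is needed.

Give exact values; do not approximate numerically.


Step 1. Integrate ∫(3*z**2*exp(z)) dz by parts with u = z**2, dv = (3*exp(z)) dz, so v = 3*exp(z): now 3*z**2*exp(z) + ∫(-6*z*exp(z)) dz.
Step 2. Integrate ∫(-6*z*exp(z)) dz by parts with u = z, dv = (-6*exp(z)) dz, so v = -6*exp(z): now 3*z**2*exp(z) - 6*z*exp(z) + ∫(6*exp(z)) dz.
Step 3. Evaluate the standard form: now 3*z**2*exp(z) - 6*z*exp(z) + 6*exp(z).
Answer: 3*z**2*exp(z) - 6*z*exp(z) + 6*exp(z).


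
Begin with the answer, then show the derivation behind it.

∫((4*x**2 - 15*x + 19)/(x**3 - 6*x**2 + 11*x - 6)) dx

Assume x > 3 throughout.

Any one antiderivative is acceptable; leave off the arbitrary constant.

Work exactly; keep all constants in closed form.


The answer is 5*log(x - 3) - 5*log(x - 2) + 4*log(x - 1).
Step 1. Decompose ∫((4*x**2 - 15*x + 19)/(x**3 - 6*x**2 + 11*x - 6)) dx by partial fractions, (4*x**2 - 15*x + 19)/(x**3 - 6*x**2 + 11*x - 6) = 4/(x - 1) - 5/(x - 2) + 5/(x - 3): now ∫(5/(x - 3)) dx + ∫(-5/(x - 2)) dx + ∫(4/(x - 1)) dx.
Step 2. Evaluate the standard form [assuming x > 3]: now 5*log(x - 3) + ∫(-5/(x - 2)) dx + ∫(4/(x - 1)) dx.
Step 3. Evaluate the standard form [assuming x > 2]: now 5*log(x - 3) - 5*log(x - 2) + ∫(4/(x - 1)) dx.
Step 4. Evaluate the standard form [assuming x > 1]: now 5*log(x - 3) - 5*log(x - 2) + 4*log(x - 1).
Answer: 5*log(x - 3) - 5*log(x - 2) + 4*log(x - 1).


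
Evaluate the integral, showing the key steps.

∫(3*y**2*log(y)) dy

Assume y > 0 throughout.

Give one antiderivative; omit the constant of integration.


Step 1. Integrate ∫(3*y**2*log(y)) dy by parts with u = log(y), dv = (3*y**2) dy, so v = y**3 [assuming y > 0]: now y**3*log(y) + ∫(-y**2) dy.
Step 2. Evaluate the standard form: now y**3*log(y) - y**3/3.
Answer: y**3*log(y) - y**3/3.


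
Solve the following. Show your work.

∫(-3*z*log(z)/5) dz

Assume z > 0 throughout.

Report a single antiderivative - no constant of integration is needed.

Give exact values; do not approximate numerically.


Step 1. Integrate ∫(-3*z*log(z)/5) dz by parts with u = log(z), dv = (-3*z/5) dz, so v = -3*z**2/10 [assuming z > 0]: now -3*z**2*log(z)/10 + ∫(3*z/10) dz.
Step 2. Evaluate the standard form: now -3*z**2*log(z)/10 + 3*z**2/20.
Answer: -3*z**2*log(z)/10 + 3*z**2/20.


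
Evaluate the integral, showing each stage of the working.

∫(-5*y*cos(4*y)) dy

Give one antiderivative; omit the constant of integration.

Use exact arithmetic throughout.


Step 1. Integrate ∫(-5*y*cos(4*y)) dy by parts with u = y, dv = (-5*cos(4*y)) dy, so v = -5*sin(4*y)/4: now -5*y*sin(4*y)/4 + ∫(5*sin(4*y)/4) dy.
Step 2. Evaluate the standard form: now -5*y*sin(4*y)/4 - 5*cos(4*y)/16.
Answer: -5*y*sin(4*y)/4 - 5*cos(4*y)/16.


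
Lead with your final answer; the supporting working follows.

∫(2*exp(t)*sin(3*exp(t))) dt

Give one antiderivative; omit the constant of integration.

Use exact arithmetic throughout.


The answer is -2*cos(3*exp(t))/3.
Step 1. Substitute u = exp(t), turning ∫(2*exp(t)*sin(3*exp(t))) dt into ∫(2*sin(3*u)) du: now ∫(2*sin(3*u)) du.
Step 2. Evaluate the standard form: now -2*cos(3*u)/3.
Step 3. Substitute back u = exp(t): now -2*cos(3*exp(t))/3.
Answer: -2*cos(3*exp(t))/3.


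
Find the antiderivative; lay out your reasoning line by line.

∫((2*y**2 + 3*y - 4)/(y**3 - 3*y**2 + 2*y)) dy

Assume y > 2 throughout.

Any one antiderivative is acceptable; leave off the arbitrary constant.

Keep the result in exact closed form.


Step 1. Decompose ∫((2*y**2 + 3*y - 4)/(y**3 - 3*y**2 + 2*y)) dy by partial fractions, (2*y**2 + 3*y - 4)/(y**3 - 3*y**2 + 2*y) = -1/(y - 1) + 5/(y - 2) - 2/y: now ∫(-2/y) dy + ∫(5/(y - 2)) dy + ∫(-1/(y - 1)) dy.
Step 2. Evaluate the standard form [assuming y > 2]: now 5*log(y - 2) + ∫(-2/y) dy + ∫(-1/(y - 1)) dy.
Step 3. Evaluate the standard form [assuming y > 1]: now 5*log(y - 2) - log(y - 1) + ∫(-2/y) dy.
Step 4. Evaluate the standard form [assuming y > 0]: now -2*log(y) + 5*log(y - 2) - log(y - 1).
Answer: -2*log(y) + 5*log(y - 2) - log(y - 1).


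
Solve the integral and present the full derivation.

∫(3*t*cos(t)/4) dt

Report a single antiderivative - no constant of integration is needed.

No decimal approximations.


Step 1. Integrate ∫(3*t*cos(t)/4) dt by parts with u = t, dv = (3*cos(t)/4) dt, so v = 3*sin(t)/4: now 3*t*sin(t)/4 + ∫(-3*sin(t)/4) dt.
Step 2. Evaluate the standard form: now 3*t*sin(t)/4 + 3*cos(t)/4.
Answer: 3*t*sin(t)/4 + 3*cos(t)/4.


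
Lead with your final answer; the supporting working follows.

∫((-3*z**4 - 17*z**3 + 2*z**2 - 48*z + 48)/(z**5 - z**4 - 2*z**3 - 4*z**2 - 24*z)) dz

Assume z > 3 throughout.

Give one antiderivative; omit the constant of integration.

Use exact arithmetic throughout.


The answer is -2*log(z) - 4*log(z - 3) + 3*log(z + 2) - atan(z/2).
Step 1. Decompose ∫((-3*z**4 - 17*z**3 + 2*z**2 - 48*z + 48)/(z**5 - z**4 - 2*z**3 - 4*z**2 - 24*z)) dz by partial fractions, (-3*z**4 - 17*z**3 + 2*z**2 - 48*z + 48)/(z**5 - z**4 - 2*z**3 - 4*z**2 - 24*z) = -2/(z**2 + 4) + 3/(z + 2) - 4/(z - 3) - 2/z: now ∫(-2/z) dz + ∫(-4/(z - 3)) dz + ∫(3/(z + 2)) dz + ∫(-2/(z**2 + 4)) dz.
Step 2. Evaluate the standard form [assuming z > -2]: now 3*log(z + 2) + ∫(-2/z) dz + ∫(-4/(z - 3)) dz + ∫(-2/(z**2 + 4)) dz.
Step 3. Evaluate the standard form [assuming z > 3]: now -4*log(z - 3) + 3*log(z + 2) + ∫(-2/z) dz + ∫(-2/(z**2 + 4)) dz.
Step 4. Evaluate the standard form [assuming z > 0]: now -2*log(z) - 4*log(z - 3) + 3*log(z + 2) + ∫(-2/(z**2 + 4)) dz.
Step 5. Evaluate the standard form: now -2*log(z) - 4*log(z - 3) + 3*log(z + 2) - atan(z/2).
Answer: -2*log(z) - 4*log(z - 3) + 3*log(z + 2) - atan(z/2).


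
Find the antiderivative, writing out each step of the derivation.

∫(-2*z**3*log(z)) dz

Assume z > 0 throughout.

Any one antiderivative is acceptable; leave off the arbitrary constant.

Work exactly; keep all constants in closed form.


Step 1. Integrate ∫(-2*z**3*log(z)) dz by parts with u = log(z), dv = (-2*z**3) dz, so v = -z**4/2 [assuming z > 0]: now -z**4*log(z)/2 + ∫(z**3/2) dz.
Step 2. Evaluate the standard form: now -z**4*log(z)/2 + z**4/8.
Answer: -z**4*log(z)/2 + z**4/8.


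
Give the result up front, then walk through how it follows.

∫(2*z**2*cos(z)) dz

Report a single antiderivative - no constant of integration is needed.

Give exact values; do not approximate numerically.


The answer is 2*z**2*sin(z) + 4*z*cos(z) - 4*sin(z).
Step 1. Integrate ∫(2*z**2*cos(z)) dz by parts with u = z**2, dv = (2*cos(z)) dz, so v = 2*sin(z): now 2*z**2*sin(z) + ∫(-4*z*sin(z)) dz.
Step 2. Integrate ∫(-4*z*sin(z)) dz by parts with u = z, dv = (-4*sin(z)) dz, so v = 4*cos(z): now 2*z**2*sin(z) + 4*z*cos(z) + ∫(-4*cos(z)) dz.
Step 3. Evaluate the standard form: now 2*z**2*sin(z) + 4*z*cos(z) - 4*sin(z).
Answer: 2*z**2*sin(z) + 4*z*cos(z) - 4*sin(z).


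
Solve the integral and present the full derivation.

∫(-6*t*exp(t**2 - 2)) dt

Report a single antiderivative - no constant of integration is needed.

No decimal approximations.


Step 1. Substitute u = t**2 - 2, turning ∫(-6*t*exp(t**2 - 2)) dt into ∫(-3*exp(u)) du: now ∫(-3*exp(u)) du.
Step 2. Evaluate the standard form: now -3*exp(u).
Step 3. Substitute back u = t**2 - 2: now -3*exp(t**2 - 2).
Answer: -3*exp(t**2 - 2).


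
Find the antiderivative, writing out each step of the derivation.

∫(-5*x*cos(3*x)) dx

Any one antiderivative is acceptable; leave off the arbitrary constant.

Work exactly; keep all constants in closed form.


Step 1. Integrate ∫(-5*x*cos(3*x)) dx by parts with u = x, dv = (-5*cos(3*x)) dx, so v = -5*sin(3*x)/3: now -5*x*sin(3*x)/3 + ∫(5*sin(3*x)/3) dx.
Step 2. Evaluate the standard form: now -5*x*sin(3*x)/3 - 5*cos(3*x)/9.
Answer: -5*x*sin(3*x)/3 - 5*cos(3*x)/9.


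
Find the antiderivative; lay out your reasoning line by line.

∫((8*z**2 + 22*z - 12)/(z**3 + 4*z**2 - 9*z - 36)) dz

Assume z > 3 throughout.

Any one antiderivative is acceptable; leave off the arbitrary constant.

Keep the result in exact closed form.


Step 1. Decompose ∫((8*z**2 + 22*z - 12)/(z**3 + 4*z**2 - 9*z - 36)) dz by partial fractions, (8*z**2 + 22*z - 12)/(z**3 + 4*z**2 - 9*z - 36) = 4/(z + 4) + 1/(z + 3) + 3/(z - 3): now ∫(3/(z - 3)) dz + ∫(1/(z + 3)) dz + ∫(4/(z + 4)) dz.
Step 2. Evaluate the standard form [assuming z > 3]: now 3*log(z - 3) + ∫(1/(z + 3)) dz + ∫(4/(z + 4)) dz.
Step 3. Evaluate the standard form [assuming z > -4]: now 3*log(z - 3) + 4*log(z + 4) + ∫(1/(z + 3)) dz.
Step 4. Evaluate the standard form [assuming z > -3]: now 3*log(z - 3) + log(z + 3) + 4*log(z + 4).
Answer: 3*log(z - 3) + log(z + 3) + 4*log(z + 4).


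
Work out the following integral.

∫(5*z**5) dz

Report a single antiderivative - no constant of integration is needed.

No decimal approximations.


Answer: 5*z**6/6.


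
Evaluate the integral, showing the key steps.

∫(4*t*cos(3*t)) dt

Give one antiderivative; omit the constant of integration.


Step 1. Integrate ∫(4*t*cos(3*t)) dt by parts with u = t, dv = (4*cos(3*t)) dt, so v = 4*sin(3*t)/3: now 4*t*sin(3*t)/3 + ∫(-4*sin(3*t)/3) dt.
Step 2. Evaluate the standard form: now 4*t*sin(3*t)/3 + 4*cos(3*t)/9.
Answer: 4*t*sin(3*t)/3 + 4*cos(3*t)/9.


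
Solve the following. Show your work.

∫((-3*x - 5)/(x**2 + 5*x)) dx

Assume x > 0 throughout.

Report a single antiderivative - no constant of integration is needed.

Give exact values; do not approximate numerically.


Step 1. Decompose ∫((-3*x - 5)/(x**2 + 5*x)) dx by partial fractions, (-3*x - 5)/(x**2 + 5*x) = -2/(x + 5) - 1/x: now ∫(-1/x) dx + ∫(-2/(x + 5)) dx.
Step 2. Evaluate the standard form [assuming x > 0]: now -log(x) + ∫(-2/(x + 5)) dx.
Step 3. Evaluate the standard form [assuming x > -5]: now -log(x) - 2*log(x + 5).
Answer: -log(x) - 2*log(x + 5).


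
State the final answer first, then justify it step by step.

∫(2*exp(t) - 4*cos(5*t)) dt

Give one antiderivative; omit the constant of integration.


The answer is 2*exp(t) - 4*sin(5*t)/5.
Step 1. Rewrite: now ∫(2*exp(t)) dt + ∫(-4*cos(5*t)) dt.
Step 2. Evaluate the standard form: now -4*sin(5*t)/5 + ∫(2*exp(t)) dt.
Step 3. Evaluate the standard form: now 2*exp(t) - 4*sin(5*t)/5.
Answer: 2*exp(t) - 4*sin(5*t)/5.


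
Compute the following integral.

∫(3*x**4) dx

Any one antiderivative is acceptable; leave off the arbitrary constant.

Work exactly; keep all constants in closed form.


Answer: 3*x**5/5.


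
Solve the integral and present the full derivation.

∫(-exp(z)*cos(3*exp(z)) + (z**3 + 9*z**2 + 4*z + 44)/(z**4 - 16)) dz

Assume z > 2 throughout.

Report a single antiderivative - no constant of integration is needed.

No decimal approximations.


Step 1. Rewrite: now ∫((z**3 + 9*z**2 + 4*z + 44)/(z**4 - 16)) dz + ∫(-exp(z)*cos(3*exp(z))) dz.
Step 2. Decompose ∫((z**3 + 9*z**2 + 4*z + 44)/(z**4 - 16)) dz by partial fractions, (z**3 + 9*z**2 + 4*z + 44)/(z**4 - 16) = -1/(z**2 + 4) - 2/(z + 2) + 3/(z - 2): now ∫(-exp(z)*cos(3*exp(z))) dz + ∫(3/(z - 2)) dz + ∫(-2/(z + 2)) dz + ∫(-1/(z**2 + 4)) dz.
Step 3. Evaluate the standard form [assuming z > -2]: now -2*log(z + 2) + ∫(-exp(z)*cos(3*exp(z))) dz + ∫(3/(z - 2)) dz + ∫(-1/(z**2 + 4)) dz.
Step 4. Evaluate the standard form [assuming z > 2]: now 3*log(z - 2) - 2*log(z + 2) + ∫(-exp(z)*cos(3*exp(z))) dz + ∫(-1/(z**2 + 4)) dz.
Step 5. Evaluate the standard form: now 3*log(z - 2) - 2*log(z + 2) - atan(z/2)/2 + ∫(-exp(z)*cos(3*exp(z))) dz.
Step 6. Substitute u = exp(z), turning ∫(-exp(z)*cos(3*exp(z))) dz into ∫(-cos(3*u)) du: now 3*log(z - 2) - 2*log(z + 2) - atan(z/2)/2 + ∫(-cos(3*u)) du.
Step 7. Evaluate the standard form: now 3*log(z - 2) - 2*log(z + 2) - sin(3*u)/3 - atan(z/2)/2.
Step 8. Substitute back u = exp(z): now 3*log(z - 2) - 2*log(z + 2) - sin(3*exp(z))/3 - atan(z/2)/2.
Answer: 3*log(z - 2) - 2*log(z + 2) - sin(3*exp(z))/3 - atan(z/2)/2.


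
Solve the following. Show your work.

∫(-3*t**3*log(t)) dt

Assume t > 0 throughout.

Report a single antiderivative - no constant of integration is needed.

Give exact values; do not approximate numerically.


Step 1. Integrate ∫(-3*t**3*log(t)) dt by parts with u = log(t), dv = (-3*t**3) dt, so v = -3*t**4/4 [assuming t > 0]: now -3*t**4*log(t)/4 + ∫(3*t**3/4) dt.
Step 2. Evaluate the standard form: now -3*t**4*log(t)/4 + 3*t**4/16.
Answer: -3*t**4*log(t)/4 + 3*t**4/16.


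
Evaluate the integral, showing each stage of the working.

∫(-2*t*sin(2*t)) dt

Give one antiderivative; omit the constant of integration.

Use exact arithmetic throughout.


Step 1. Integrate ∫(-2*t*sin(2*t)) dt by parts with u = t, dv = (-2*sin(2*t)) dt, so v = cos(2*t): now t*cos(2*t) + ∫(-cos(2*t)) dt.
Step 2. Evaluate the standard form: now t*cos(2*t) - sin(2*t)/2.
Answer: t*cos(2*t) - sin(2*t)/2.


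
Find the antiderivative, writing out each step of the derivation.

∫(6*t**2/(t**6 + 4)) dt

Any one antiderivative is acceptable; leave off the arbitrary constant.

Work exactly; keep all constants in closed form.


Step 1. Substitute u = t**3, turning ∫(6*t**2/(t**6 + 4)) dt into ∫(2/(u**2 + 4)) du: now ∫(2/(u**2 + 4)) du.
Step 2. Evaluate the standard form: now atan(u/2).
Step 3. Substitute back u = t**3: now atan(t**3/2).
Answer: atan(t**3/2).


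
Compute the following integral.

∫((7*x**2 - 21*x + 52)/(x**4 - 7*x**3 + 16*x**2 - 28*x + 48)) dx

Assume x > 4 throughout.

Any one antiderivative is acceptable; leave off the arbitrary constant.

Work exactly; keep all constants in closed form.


Answer: 4*log(x - 4) - 4*log(x - 3) + 3*atan(x/2)/2.


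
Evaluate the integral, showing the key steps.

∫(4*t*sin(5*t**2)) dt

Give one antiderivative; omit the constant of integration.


Step 1. Substitute u = t**2, turning ∫(4*t*sin(5*t**2)) dt into ∫(2*sin(5*u)) du: now ∫(2*sin(5*u)) du.
Step 2. Evaluate the standard form: now -2*cos(5*u)/5.
Step 3. Substitute back u = t**2: now -2*cos(5*t**2)/5.
Answer: -2*cos(5*t**2)/5.


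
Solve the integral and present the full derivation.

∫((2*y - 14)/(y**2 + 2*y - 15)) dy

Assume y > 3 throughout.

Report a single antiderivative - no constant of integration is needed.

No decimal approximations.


Step 1. Decompose ∫((2*y - 14)/(y**2 + 2*y - 15)) dy by partial fractions, (2*y - 14)/(y**2 + 2*y - 15) = 3/(y + 5) - 1/(y - 3): now ∫(-1/(y - 3)) dy + ∫(3/(y + 5)) dy.
Step 2. Evaluate the standard form [assuming y > -5]: now 3*log(y + 5) + ∫(-1/(y - 3)) dy.
Step 3. Evaluate the standard form [assuming y > 3]: now -log(y - 3) + 3*log(y + 5).
Answer: -log(y - 3) + 3*log(y + 5).


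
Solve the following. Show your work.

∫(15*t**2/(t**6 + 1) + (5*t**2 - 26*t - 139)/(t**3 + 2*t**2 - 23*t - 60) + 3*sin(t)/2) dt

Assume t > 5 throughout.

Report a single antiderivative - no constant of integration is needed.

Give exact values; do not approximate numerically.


Step 1. Rewrite: now ∫(15*t**2/(t**6 + 1)) dt + ∫((5*t**2 - 26*t - 139)/(t**3 + 2*t**2 - 23*t - 60)) dt + ∫(3*sin(t)/2) dt.
Step 2. Substitute u = t**3, turning ∫(15*t**2/(t**6 + 1)) dt into ∫(5/(u**2 + 1)) du: now ∫((5*t**2 - 26*t - 139)/(t**3 + 2*t**2 - 23*t - 60)) dt + ∫(5/(u**2 + 1)) du + ∫(3*sin(t)/2) dt.
Step 3. Evaluate the standard form: now 5*atan(u) + ∫((5*t**2 - 26*t - 139)/(t**3 + 2*t**2 - 23*t - 60)) dt + ∫(3*sin(t)/2) dt.
Step 4. Substitute back u = t**3: now 5*atan(t**3) + ∫((5*t**2 - 26*t - 139)/(t**3 + 2*t**2 - 23*t - 60)) dt + ∫(3*sin(t)/2) dt.
Step 5. Evaluate the standard form: now -3*cos(t)/2 + 5*atan(t**3) + ∫((5*t**2 - 26*t - 139)/(t**3 + 2*t**2 - 23*t - 60)) dt.
Step 6. Decompose ∫((5*t**2 - 26*t - 139)/(t**3 + 2*t**2 - 23*t - 60)) dt by partial fractions, (5*t**2 - 26*t - 139)/(t**3 + 2*t**2 - 23*t - 60) = 5/(t + 4) + 2/(t + 3) - 2/(t - 5): now -3*cos(t)/2 + 5*atan(t**3) + ∫(-2/(t - 5)) dt + ∫(2/(t + 3)) dt + ∫(5/(t + 4)) dt.
Step 7. Evaluate the standard form [assuming t > 5]: now -2*log(t - 5) - 3*cos(t)/2 + 5*atan(t**3) + ∫(2/(t + 3)) dt + ∫(5/(t + 4)) dt.
Step 8. Evaluate the standard form [assuming t > -3]: now -2*log(t - 5) + 2*log(t + 3) - 3*cos(t)/2 + 5*atan(t**3) + ∫(5/(t + 4)) dt.
Step 9. Evaluate the standard form [assuming t > -4]: now -2*log(t - 5) + 2*log(t + 3) + 5*log(t + 4) - 3*cos(t)/2 + 5*atan(t**3).
Answer: -2*log(t - 5) + 2*log(t + 3) + 5*log(t + 4) - 3*cos(t)/2 + 5*atan(t**3).
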